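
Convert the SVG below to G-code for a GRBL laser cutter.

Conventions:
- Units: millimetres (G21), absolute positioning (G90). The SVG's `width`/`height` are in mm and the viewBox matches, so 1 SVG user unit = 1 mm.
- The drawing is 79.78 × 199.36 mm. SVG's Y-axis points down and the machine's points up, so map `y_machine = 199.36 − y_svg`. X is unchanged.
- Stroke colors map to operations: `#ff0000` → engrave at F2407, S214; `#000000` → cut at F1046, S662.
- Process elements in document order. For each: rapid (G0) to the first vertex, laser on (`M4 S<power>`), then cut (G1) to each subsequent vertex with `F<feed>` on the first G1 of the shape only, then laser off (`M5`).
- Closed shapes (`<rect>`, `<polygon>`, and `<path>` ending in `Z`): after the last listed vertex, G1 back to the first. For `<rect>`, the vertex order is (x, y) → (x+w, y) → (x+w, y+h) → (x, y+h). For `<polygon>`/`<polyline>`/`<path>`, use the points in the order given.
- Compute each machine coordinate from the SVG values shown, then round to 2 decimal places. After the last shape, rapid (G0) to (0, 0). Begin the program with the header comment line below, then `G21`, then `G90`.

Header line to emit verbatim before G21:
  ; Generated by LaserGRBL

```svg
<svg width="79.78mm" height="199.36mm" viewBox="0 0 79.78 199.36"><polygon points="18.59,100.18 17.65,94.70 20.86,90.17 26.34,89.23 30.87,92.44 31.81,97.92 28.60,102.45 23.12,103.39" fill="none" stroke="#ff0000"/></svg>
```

Since the viewBox matches the mm dimensions, user units are millimetres directly. The only transform is the Y-flip y_m = 199.36 − y_svg.

Shape 1 is a regular polygon drawn with `<polygon>`. Its stroke #ff0000 means engrave at S214, F2407. After flipping Y the toolpath is (18.59,99.18) → (17.65,104.66) → (20.86,109.19) → (26.34,110.13) → (30.87,106.92) → (31.81,101.44) → (28.60,96.91) → (23.12,95.97) → (18.59,99.18), returning to the start.

; Generated by LaserGRBL
G21
G90
G0 X18.59 Y99.18
M4 S214
G1 X17.65 Y104.66 F2407
G1 X20.86 Y109.19
G1 X26.34 Y110.13
G1 X30.87 Y106.92
G1 X31.81 Y101.44
G1 X28.60 Y96.91
G1 X23.12 Y95.97
G1 X18.59 Y99.18
M5
G0 X0.00 Y0.00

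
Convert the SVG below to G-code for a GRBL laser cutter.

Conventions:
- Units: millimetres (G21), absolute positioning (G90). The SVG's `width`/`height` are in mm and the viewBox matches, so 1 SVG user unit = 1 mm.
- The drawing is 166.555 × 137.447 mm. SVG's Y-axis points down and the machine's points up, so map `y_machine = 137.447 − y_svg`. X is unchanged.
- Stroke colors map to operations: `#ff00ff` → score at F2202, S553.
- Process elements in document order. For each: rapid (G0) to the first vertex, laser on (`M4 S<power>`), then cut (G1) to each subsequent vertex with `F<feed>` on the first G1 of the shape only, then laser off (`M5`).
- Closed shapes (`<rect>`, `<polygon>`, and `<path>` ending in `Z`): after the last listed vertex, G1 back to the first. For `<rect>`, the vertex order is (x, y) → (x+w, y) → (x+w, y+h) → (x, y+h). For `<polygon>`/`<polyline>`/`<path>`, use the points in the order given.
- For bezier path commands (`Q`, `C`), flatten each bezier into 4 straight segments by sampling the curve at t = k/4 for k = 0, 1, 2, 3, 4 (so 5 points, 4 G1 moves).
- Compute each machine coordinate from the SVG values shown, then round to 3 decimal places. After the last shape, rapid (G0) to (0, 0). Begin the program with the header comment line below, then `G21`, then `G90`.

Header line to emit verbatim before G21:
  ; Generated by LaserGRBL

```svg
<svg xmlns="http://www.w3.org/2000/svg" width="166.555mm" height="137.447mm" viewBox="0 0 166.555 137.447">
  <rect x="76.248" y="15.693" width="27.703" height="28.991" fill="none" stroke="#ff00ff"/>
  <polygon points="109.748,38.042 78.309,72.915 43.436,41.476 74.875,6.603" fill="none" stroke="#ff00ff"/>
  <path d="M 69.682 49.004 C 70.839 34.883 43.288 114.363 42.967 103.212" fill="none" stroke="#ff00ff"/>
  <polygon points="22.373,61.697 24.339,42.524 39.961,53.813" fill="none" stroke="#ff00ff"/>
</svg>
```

; Generated by LaserGRBL
G21
G90
G0 X76.248 Y121.754
M4 S553
G1 X103.951 Y121.754 F2202
G1 X103.951 Y92.763
G1 X76.248 Y92.763
G1 X76.248 Y121.754
M5
G0 X109.748 Y99.405
M4 S553
G1 X78.309 Y64.532 F2202
G1 X43.436 Y95.971
G1 X74.875 Y130.844
G1 X109.748 Y99.405
M5
G0 X69.682 Y88.443
M4 S553
G1 X66.041 Y84.362 F2202
G1 X56.879 Y62.453
G1 X47.439 Y39.986
G1 X42.967 Y34.235
M5
G0 X22.373 Y75.750
M4 S553
G1 X24.339 Y94.923 F2202
G1 X39.961 Y83.634
G1 X22.373 Y75.750
M5
G0 X0.000 Y0.000

Since the viewBox matches the mm dimensions, user units are millimetres directly. The only transform is the Y-flip y_m = 137.447 − y_svg.

Shape 1 is a rectangle drawn with `<rect>`. Its stroke #ff00ff means score at S553, F2202. After flipping Y the toolpath is (76.248,121.754) → (103.951,121.754) → (103.951,92.763) → (76.248,92.763) → (76.248,121.754), returning to the start.

Shape 2 is a regular polygon drawn with `<polygon>`. Its stroke #ff00ff means score at S553, F2202. After flipping Y the toolpath is (109.748,99.405) → (78.309,64.532) → (43.436,95.971) → (74.875,130.844) → (109.748,99.405), returning to the start.

Shape 3 is a cubic bezier drawn with `<path>`. Its stroke #ff00ff means score at S553, F2202. After flipping Y the toolpath is (69.682,88.443) → (66.041,84.362) → (56.879,62.453) → (47.439,39.986) → (42.967,34.235).

Shape 4 is a regular polygon drawn with `<polygon>`. Its stroke #ff00ff means score at S553, F2202. After flipping Y the toolpath is (22.373,75.750) → (24.339,94.923) → (39.961,83.634) → (22.373,75.750), returning to the start.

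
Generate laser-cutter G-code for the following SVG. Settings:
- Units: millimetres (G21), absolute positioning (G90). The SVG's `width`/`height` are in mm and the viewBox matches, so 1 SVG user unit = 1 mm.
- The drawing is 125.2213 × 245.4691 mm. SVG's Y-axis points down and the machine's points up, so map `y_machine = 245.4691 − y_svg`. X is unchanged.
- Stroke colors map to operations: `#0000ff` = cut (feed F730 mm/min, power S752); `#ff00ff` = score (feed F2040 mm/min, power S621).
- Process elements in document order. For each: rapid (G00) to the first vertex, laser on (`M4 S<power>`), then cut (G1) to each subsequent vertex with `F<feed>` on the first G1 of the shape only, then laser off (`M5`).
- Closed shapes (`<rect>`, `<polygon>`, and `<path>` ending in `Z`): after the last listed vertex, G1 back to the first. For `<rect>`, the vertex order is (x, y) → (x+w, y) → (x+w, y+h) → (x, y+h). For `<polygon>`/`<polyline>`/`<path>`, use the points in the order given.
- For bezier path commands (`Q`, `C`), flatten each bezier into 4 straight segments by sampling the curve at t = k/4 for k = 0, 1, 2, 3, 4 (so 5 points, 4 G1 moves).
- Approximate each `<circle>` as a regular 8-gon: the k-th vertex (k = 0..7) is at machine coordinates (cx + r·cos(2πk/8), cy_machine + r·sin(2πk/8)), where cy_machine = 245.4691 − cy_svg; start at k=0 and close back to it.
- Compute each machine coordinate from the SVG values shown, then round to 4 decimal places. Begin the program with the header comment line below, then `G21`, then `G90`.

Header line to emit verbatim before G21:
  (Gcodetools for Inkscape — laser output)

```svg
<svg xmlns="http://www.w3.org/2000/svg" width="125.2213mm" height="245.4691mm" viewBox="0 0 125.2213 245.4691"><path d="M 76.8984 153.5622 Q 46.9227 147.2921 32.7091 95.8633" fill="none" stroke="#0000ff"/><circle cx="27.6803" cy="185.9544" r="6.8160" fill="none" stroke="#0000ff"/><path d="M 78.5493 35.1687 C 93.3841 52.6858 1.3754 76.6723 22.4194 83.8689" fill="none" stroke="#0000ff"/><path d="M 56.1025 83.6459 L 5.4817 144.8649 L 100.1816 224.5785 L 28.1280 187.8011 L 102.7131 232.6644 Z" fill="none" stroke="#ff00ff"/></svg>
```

viewBox `0 0 125.2213 245.4691` with mm width/height → 1 unit = 1 mm. Flip: y_m = 245.4691 − y_svg.

**Shape 1** — `<path>` quadratic bezier, stroke `#0000ff` → cut (S752, F730). Control points (SVG): P0=(76.8984,153.5622), P1=(46.9227,147.2921), P2=(32.7091,95.8633); sampled at t=k/4. Machine vertices: (76.8984,91.9069) → (62.8957,97.8644) → (50.8632,109.4667) → (40.8010,126.7138) → (32.7091,149.6058). Open path.

**Shape 2** — `<circle>` circle, stroke `#0000ff` → cut (S752, F730). Machine vertices: (34.4963,59.5147) → (32.4999,64.3343) → (27.6803,66.3307) → (22.8607,64.3343) → (20.8643,59.5147) → (22.8607,54.6951) → (27.6803,52.6987) → (32.4999,54.6951) → (34.4963,59.5147). Closed: final G1 returns to the first vertex.

**Shape 3** — `<path>` cubic bezier, stroke `#0000ff` → cut (S752, F730). Control points (SVG): P0=(78.5493,35.1687), P1=(93.3841,52.6858), P2=(1.3754,76.6723), P3=(22.4194,83.8689); sampled at t=k/4. Machine vertices: (78.5493,210.3004) → (73.0781,196.3130) → (48.1559,182.0801) → (24.3979,169.7823) → (22.4194,161.6002). Open path.

**Shape 4** — `<path>` closed polygon, stroke `#ff00ff` → score (S621, F2040). Machine vertices: (56.1025,161.8232) → (5.4817,100.6042) → (100.1816,20.8906) → (28.1280,57.6680) → (102.7131,12.8047) → (56.1025,161.8232). Closed: final G1 returns to the first vertex.

(Gcodetools for Inkscape — laser output)
G21
G90
G00 X76.8984 Y91.9069
M4 S752
G1 X62.8957 Y97.8644 F730
G1 X50.8632 Y109.4667
G1 X40.8010 Y126.7138
G1 X32.7091 Y149.6058
M5
G00 X34.4963 Y59.5147
M4 S752
G1 X32.4999 Y64.3343 F730
G1 X27.6803 Y66.3307
G1 X22.8607 Y64.3343
G1 X20.8643 Y59.5147
G1 X22.8607 Y54.6951
G1 X27.6803 Y52.6987
G1 X32.4999 Y54.6951
G1 X34.4963 Y59.5147
M5
G00 X78.5493 Y210.3004
M4 S752
G1 X73.0781 Y196.3130 F730
G1 X48.1559 Y182.0801
G1 X24.3979 Y169.7823
G1 X22.4194 Y161.6002
M5
G00 X56.1025 Y161.8232
M4 S621
G1 X5.4817 Y100.6042 F2040
G1 X100.1816 Y20.8906
G1 X28.1280 Y57.6680
G1 X102.7131 Y12.8047
G1 X56.1025 Y161.8232
M5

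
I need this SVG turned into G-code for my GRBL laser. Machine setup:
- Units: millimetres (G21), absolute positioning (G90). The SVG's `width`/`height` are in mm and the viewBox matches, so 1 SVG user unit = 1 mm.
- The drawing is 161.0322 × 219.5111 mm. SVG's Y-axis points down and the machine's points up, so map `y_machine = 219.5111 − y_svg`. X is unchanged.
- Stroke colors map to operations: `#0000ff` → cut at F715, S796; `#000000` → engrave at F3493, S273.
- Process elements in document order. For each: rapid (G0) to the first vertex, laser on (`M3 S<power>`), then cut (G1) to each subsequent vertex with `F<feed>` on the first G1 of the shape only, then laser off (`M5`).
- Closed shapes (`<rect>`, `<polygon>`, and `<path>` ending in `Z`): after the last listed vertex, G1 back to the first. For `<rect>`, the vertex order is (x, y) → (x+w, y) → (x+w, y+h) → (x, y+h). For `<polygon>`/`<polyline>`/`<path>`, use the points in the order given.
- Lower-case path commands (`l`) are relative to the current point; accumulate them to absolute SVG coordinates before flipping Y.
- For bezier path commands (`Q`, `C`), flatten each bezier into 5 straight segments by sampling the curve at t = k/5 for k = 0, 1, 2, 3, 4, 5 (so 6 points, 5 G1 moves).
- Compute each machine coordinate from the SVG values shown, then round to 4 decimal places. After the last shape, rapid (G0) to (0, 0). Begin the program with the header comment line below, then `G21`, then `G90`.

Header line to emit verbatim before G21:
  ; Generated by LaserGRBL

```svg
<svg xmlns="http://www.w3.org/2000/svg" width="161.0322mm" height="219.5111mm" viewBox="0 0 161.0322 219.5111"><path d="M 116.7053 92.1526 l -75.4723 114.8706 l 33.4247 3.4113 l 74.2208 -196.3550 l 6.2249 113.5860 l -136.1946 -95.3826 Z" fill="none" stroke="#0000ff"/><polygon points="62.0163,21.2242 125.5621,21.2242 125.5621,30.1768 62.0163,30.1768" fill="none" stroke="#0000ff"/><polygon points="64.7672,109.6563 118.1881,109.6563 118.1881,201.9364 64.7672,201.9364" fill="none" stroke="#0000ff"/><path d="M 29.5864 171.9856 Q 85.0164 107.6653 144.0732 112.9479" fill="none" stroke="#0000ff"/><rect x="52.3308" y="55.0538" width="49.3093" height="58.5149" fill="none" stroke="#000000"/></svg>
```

1 u = 1 mm; y_m = 219.5111 − y.

[1] `<path>` closed polygon, #0000ff→cut S796 F715: (116.7053,127.3585) → (41.2330,12.4879) → (74.6577,9.0766) → (148.8785,205.4316) → (155.1034,91.8456) → (18.9088,187.2282) → (116.7053,127.3585) (closed)

[2] `<polygon>` rectangle, #0000ff→cut S796 F715: (62.0163,198.2869) → (125.5621,198.2869) → (125.5621,189.3343) → (62.0163,189.3343) → (62.0163,198.2869) (closed)

[3] `<polygon>` rectangle, #0000ff→cut S796 F715: (64.7672,109.8548) → (118.1881,109.8548) → (118.1881,17.5747) → (64.7672,17.5747) → (64.7672,109.8548) (closed)

[4] `<path>` quadratic bezier, #0000ff→cut S796 F715: (29.5864,47.5255) → (51.9035,70.4695) → (74.5107,87.8453) → (97.4080,99.6528) → (120.5956,105.8921) → (144.0732,106.5632)

[5] `<rect>` rectangle, #000000→engrave S273 F3493: (52.3308,164.4573) → (101.6401,164.4573) → (101.6401,105.9424) → (52.3308,105.9424) → (52.3308,164.4573) (closed)

; Generated by LaserGRBL
G21
G90
G0 X116.7053 Y127.3585
M3 S796
G1 X41.2330 Y12.4879 F715
G1 X74.6577 Y9.0766
G1 X148.8785 Y205.4316
G1 X155.1034 Y91.8456
G1 X18.9088 Y187.2282
G1 X116.7053 Y127.3585
M5
G0 X62.0163 Y198.2869
M3 S796
G1 X125.5621 Y198.2869 F715
G1 X125.5621 Y189.3343
G1 X62.0163 Y189.3343
G1 X62.0163 Y198.2869
M5
G0 X64.7672 Y109.8548
M3 S796
G1 X118.1881 Y109.8548 F715
G1 X118.1881 Y17.5747
G1 X64.7672 Y17.5747
G1 X64.7672 Y109.8548
M5
G0 X29.5864 Y47.5255
M3 S796
G1 X51.9035 Y70.4695 F715
G1 X74.5107 Y87.8453
G1 X97.4080 Y99.6528
G1 X120.5956 Y105.8921
G1 X144.0732 Y106.5632
M5
G0 X52.3308 Y164.4573
M3 S273
G1 X101.6401 Y164.4573 F3493
G1 X101.6401 Y105.9424
G1 X52.3308 Y105.9424
G1 X52.3308 Y164.4573
M5
G0 X0.0000 Y0.0000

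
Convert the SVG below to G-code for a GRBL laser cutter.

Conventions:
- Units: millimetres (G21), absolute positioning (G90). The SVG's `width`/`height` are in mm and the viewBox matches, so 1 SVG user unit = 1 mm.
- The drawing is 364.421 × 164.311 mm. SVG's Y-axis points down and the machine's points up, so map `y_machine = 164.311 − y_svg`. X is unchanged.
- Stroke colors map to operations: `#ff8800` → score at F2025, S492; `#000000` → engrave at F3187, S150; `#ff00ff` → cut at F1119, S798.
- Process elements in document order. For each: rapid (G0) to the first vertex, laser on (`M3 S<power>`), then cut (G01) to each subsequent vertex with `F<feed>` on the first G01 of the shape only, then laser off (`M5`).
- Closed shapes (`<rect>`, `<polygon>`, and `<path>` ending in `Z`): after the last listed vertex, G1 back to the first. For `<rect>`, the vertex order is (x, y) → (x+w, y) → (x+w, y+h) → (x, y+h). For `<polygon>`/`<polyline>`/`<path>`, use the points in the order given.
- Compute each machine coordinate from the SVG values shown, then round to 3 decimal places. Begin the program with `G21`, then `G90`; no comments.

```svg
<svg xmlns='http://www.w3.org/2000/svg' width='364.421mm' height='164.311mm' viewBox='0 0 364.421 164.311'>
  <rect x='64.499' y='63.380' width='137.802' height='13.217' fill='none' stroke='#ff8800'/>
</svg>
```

Since the viewBox matches the mm dimensions, user units are millimetres directly. The only transform is the Y-flip y_m = 164.311 − y_svg.

Shape 1 is a rectangle drawn with `<rect>`. Its stroke #ff8800 means score at S492, F2025. After flipping Y the toolpath is (64.499,100.931) → (202.301,100.931) → (202.301,87.714) → (64.499,87.714) → (64.499,100.931), returning to the start.

G21
G90
G0 X64.499 Y100.931
M3 S492
G01 X202.301 Y100.931 F2025
G01 X202.301 Y87.714
G01 X64.499 Y87.714
G01 X64.499 Y100.931
M5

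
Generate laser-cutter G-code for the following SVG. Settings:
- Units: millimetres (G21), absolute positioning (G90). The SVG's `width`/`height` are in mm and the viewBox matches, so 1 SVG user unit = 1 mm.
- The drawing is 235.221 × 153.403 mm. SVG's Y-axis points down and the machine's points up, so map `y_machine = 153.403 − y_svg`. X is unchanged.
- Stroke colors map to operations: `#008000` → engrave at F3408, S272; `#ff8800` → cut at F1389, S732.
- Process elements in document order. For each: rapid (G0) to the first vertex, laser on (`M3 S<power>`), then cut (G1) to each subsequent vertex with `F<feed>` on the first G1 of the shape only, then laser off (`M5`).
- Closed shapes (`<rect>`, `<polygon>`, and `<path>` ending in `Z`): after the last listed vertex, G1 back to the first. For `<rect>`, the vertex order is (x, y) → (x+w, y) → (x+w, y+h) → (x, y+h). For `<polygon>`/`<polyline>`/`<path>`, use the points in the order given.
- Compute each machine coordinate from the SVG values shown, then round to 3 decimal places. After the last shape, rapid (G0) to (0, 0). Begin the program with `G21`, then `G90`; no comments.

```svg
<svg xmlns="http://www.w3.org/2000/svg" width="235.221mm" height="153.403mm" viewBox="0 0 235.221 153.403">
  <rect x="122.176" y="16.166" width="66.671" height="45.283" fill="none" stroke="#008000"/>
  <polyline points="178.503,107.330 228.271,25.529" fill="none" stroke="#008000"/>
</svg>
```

Since the viewBox matches the mm dimensions, user units are millimetres directly. The only transform is the Y-flip y_m = 153.403 − y_svg.

Shape 1 is a rectangle drawn with `<rect>`. Its stroke #008000 means engrave at S272, F3408. After flipping Y the toolpath is (122.176,137.237) → (188.847,137.237) → (188.847,91.954) → (122.176,91.954) → (122.176,137.237), returning to the start.

Shape 2 is a line segment drawn with `<polyline>`. Its stroke #008000 means engrave at S272, F3408. After flipping Y the toolpath is (178.503,46.073) → (228.271,127.874).

G21
G90
G0 X122.176 Y137.237
M3 S272
G1 X188.847 Y137.237 F3408
G1 X188.847 Y91.954
G1 X122.176 Y91.954
G1 X122.176 Y137.237
M5
G0 X178.503 Y46.073
M3 S272
G1 X228.271 Y127.874 F3408
M5
G0 X0.000 Y0.000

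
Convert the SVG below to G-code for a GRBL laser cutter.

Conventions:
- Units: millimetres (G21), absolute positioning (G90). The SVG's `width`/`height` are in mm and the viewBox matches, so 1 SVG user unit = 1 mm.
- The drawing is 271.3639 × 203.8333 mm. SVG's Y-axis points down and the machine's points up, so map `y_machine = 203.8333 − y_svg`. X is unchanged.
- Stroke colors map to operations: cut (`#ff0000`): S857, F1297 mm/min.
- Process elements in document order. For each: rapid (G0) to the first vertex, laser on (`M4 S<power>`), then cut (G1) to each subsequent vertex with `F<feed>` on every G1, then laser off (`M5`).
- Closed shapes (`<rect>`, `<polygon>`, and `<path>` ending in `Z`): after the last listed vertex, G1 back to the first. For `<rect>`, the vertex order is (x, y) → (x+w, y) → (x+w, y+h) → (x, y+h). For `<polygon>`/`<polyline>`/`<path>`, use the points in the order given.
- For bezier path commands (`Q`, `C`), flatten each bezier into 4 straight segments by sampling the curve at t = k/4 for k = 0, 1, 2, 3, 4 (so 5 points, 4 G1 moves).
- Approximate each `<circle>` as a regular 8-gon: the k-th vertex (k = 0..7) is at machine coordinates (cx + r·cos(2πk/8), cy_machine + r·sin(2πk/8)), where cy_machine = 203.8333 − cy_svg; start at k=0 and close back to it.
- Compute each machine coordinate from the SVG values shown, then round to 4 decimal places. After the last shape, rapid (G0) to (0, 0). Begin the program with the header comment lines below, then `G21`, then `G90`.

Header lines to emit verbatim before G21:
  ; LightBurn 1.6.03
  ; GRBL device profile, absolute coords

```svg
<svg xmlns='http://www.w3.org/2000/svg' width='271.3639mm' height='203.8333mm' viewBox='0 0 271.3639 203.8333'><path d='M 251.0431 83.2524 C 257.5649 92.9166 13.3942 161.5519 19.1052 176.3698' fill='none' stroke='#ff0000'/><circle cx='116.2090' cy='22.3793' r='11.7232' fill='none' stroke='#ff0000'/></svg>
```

1 u = 1 mm; y_m = 203.8333 − y.

[1] `<path>` cubic bezier, #ff0000→cut S857 F1297: (251.0431,120.5809) → (216.7511,104.0380) → (135.3782,75.9548) → (53.8533,46.9054) → (19.1052,27.4635)

[2] `<circle>` circle, #ff0000→cut S857 F1297: (127.9322,181.4540) → (124.4986,189.7436) → (116.2090,193.1772) → (107.9194,189.7436) → (104.4858,181.4540) → (107.9194,173.1644) → (116.2090,169.7308) → (124.4986,173.1644) → (127.9322,181.4540) (closed)

; LightBurn 1.6.03
; GRBL device profile, absolute coords
G21
G90
G0 X251.0431 Y120.5809
M4 S857
G1 X216.7511 Y104.0380 F1297
G1 X135.3782 Y75.9548 F1297
G1 X53.8533 Y46.9054 F1297
G1 X19.1052 Y27.4635 F1297
M5
G0 X127.9322 Y181.4540
M4 S857
G1 X124.4986 Y189.7436 F1297
G1 X116.2090 Y193.1772 F1297
G1 X107.9194 Y189.7436 F1297
G1 X104.4858 Y181.4540 F1297
G1 X107.9194 Y173.1644 F1297
G1 X116.2090 Y169.7308 F1297
G1 X124.4986 Y173.1644 F1297
G1 X127.9322 Y181.4540 F1297
M5
G0 X0.0000 Y0.0000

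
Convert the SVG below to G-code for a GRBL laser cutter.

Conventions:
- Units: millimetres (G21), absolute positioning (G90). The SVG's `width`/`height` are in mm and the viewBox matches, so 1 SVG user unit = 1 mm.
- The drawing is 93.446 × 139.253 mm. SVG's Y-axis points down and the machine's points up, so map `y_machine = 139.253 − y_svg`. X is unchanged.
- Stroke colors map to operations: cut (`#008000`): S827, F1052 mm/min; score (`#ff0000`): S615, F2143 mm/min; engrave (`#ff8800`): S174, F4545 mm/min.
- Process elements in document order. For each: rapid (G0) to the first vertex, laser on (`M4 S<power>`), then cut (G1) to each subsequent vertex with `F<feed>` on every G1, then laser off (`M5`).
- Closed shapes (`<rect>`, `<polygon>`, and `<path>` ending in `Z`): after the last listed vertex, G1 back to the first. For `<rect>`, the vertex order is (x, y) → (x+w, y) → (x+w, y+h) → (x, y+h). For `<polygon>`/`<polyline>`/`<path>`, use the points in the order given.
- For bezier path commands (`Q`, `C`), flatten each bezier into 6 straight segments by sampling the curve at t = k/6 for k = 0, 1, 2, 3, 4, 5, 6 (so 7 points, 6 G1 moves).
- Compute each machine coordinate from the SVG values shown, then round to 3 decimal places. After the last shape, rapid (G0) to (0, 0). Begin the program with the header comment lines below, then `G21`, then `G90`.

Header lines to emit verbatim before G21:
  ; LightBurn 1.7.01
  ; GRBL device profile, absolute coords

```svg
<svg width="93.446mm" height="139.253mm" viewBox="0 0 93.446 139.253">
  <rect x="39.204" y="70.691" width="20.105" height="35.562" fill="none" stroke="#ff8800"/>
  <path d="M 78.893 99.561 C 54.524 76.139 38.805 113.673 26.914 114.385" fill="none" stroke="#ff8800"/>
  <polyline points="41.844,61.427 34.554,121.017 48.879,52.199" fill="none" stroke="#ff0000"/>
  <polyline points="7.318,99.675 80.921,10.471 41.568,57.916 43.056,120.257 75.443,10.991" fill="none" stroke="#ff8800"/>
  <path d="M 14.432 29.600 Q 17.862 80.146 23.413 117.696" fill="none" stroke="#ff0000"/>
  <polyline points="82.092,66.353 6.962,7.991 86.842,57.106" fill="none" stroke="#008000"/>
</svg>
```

; LightBurn 1.7.01
; GRBL device profile, absolute coords
G21
G90
G0 X39.204 Y68.562
M4 S174
G1 X59.309 Y68.562 F4545
G1 X59.309 Y33.000 F4545
G1 X39.204 Y33.000 F4545
G1 X39.204 Y68.562 F4545
M5
G0 X78.893 Y39.692
M4 S174
G1 X67.407 Y46.776 F4545
G1 X57.229 Y46.417 F4545
G1 X48.224 Y41.330 F4545
G1 X40.260 Y34.233 F4545
G1 X33.201 Y27.840 F4545
G1 X26.914 Y24.868 F4545
M5
G0 X41.844 Y77.826
M4 S615
G1 X34.554 Y18.236 F2143
G1 X48.879 Y87.054 F2143
M5
G0 X7.318 Y39.578
M4 S174
G1 X80.921 Y128.782 F4545
G1 X41.568 Y81.337 F4545
G1 X43.056 Y18.996 F4545
G1 X75.443 Y128.262 F4545
M5
G0 X14.432 Y109.653
M4 S615
G1 X15.634 Y93.165 F2143
G1 X16.954 Y77.400 F2143
G1 X18.392 Y62.356 F2143
G1 X19.948 Y48.034 F2143
G1 X21.622 Y34.435 F2143
G1 X23.413 Y21.557 F2143
M5
G0 X82.092 Y72.900
M4 S827
G1 X6.962 Y131.262 F1052
G1 X86.842 Y82.147 F1052
M5
G0 X0.000 Y0.000

1 u = 1 mm; y_m = 139.253 − y.

[1] `<rect>` rectangle, #ff8800→engrave S174 F4545: (39.204,68.562) → (59.309,68.562) → (59.309,33.000) → (39.204,33.000) → (39.204,68.562) (closed)

[2] `<path>` cubic bezier, #ff8800→engrave S174 F4545: (78.893,39.692) → (67.407,46.776) → (57.229,46.417) → (48.224,41.330) → (40.260,34.233) → (33.201,27.840) → (26.914,24.868)

[3] `<polyline>` open polyline, #ff0000→score S615 F2143: (41.844,77.826) → (34.554,18.236) → (48.879,87.054)

[4] `<polyline>` open polyline, #ff8800→engrave S174 F4545: (7.318,39.578) → (80.921,128.782) → (41.568,81.337) → (43.056,18.996) → (75.443,128.262)

[5] `<path>` quadratic bezier, #ff0000→score S615 F2143: (14.432,109.653) → (15.634,93.165) → (16.954,77.400) → (18.392,62.356) → (19.948,48.034) → (21.622,34.435) → (23.413,21.557)

[6] `<polyline>` open polyline, #008000→cut S827 F1052: (82.092,72.900) → (6.962,131.262) → (86.842,82.147)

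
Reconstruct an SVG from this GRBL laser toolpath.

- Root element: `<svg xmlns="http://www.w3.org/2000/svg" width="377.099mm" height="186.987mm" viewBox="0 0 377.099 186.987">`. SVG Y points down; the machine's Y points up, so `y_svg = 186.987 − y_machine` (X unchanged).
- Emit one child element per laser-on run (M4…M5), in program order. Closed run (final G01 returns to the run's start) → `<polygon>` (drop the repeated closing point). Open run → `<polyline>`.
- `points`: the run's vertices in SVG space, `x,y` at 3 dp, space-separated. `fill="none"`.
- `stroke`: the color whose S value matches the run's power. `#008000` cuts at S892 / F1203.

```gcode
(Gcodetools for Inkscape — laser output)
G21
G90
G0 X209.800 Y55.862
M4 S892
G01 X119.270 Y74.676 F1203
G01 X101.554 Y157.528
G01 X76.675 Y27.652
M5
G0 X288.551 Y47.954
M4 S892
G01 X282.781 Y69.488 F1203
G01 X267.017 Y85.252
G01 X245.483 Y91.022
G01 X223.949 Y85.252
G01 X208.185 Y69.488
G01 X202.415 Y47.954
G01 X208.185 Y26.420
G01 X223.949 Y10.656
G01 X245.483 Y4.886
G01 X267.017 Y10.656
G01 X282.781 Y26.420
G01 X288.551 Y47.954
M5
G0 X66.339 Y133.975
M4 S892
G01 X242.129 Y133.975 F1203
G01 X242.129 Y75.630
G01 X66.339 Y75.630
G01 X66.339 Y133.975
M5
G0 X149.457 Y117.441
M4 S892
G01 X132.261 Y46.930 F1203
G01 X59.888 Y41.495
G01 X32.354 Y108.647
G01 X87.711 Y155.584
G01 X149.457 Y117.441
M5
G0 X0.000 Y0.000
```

<svg xmlns="http://www.w3.org/2000/svg" width="377.099mm" height="186.987mm" viewBox="0 0 377.099 186.987">
  <polyline points="209.800,131.125 119.270,112.311 101.554,29.459 76.675,159.335" fill="none" stroke="#008000"/>
  <polygon points="288.551,139.033 282.781,117.499 267.017,101.735 245.483,95.965 223.949,101.735 208.185,117.499 202.415,139.033 208.185,160.567 223.949,176.331 245.483,182.101 267.017,176.331 282.781,160.567" fill="none" stroke="#008000"/>
  <polygon points="66.339,53.012 242.129,53.012 242.129,111.357 66.339,111.357" fill="none" stroke="#008000"/>
  <polygon points="149.457,69.546 132.261,140.057 59.888,145.492 32.354,78.340 87.711,31.403" fill="none" stroke="#008000"/>
</svg>

y_svg = 186.987 − y_m. Every run uses S892, so all elements get stroke `#008000` (cut).

[1] open run; points: 209.800,131.125 119.270,112.311 101.554,29.459 76.675,159.335

[2] closed run; points: 288.551,139.033 282.781,117.499 267.017,101.735 245.483,95.965 223.949,101.735 208.185,117.499 202.415,139.033 208.185,160.567 223.949,176.331 245.483,182.101 267.017,176.331 282.781,160.567

[3] closed run; points: 66.339,53.012 242.129,53.012 242.129,111.357 66.339,111.357

[4] closed run; points: 149.457,69.546 132.261,140.057 59.888,145.492 32.354,78.340 87.711,31.403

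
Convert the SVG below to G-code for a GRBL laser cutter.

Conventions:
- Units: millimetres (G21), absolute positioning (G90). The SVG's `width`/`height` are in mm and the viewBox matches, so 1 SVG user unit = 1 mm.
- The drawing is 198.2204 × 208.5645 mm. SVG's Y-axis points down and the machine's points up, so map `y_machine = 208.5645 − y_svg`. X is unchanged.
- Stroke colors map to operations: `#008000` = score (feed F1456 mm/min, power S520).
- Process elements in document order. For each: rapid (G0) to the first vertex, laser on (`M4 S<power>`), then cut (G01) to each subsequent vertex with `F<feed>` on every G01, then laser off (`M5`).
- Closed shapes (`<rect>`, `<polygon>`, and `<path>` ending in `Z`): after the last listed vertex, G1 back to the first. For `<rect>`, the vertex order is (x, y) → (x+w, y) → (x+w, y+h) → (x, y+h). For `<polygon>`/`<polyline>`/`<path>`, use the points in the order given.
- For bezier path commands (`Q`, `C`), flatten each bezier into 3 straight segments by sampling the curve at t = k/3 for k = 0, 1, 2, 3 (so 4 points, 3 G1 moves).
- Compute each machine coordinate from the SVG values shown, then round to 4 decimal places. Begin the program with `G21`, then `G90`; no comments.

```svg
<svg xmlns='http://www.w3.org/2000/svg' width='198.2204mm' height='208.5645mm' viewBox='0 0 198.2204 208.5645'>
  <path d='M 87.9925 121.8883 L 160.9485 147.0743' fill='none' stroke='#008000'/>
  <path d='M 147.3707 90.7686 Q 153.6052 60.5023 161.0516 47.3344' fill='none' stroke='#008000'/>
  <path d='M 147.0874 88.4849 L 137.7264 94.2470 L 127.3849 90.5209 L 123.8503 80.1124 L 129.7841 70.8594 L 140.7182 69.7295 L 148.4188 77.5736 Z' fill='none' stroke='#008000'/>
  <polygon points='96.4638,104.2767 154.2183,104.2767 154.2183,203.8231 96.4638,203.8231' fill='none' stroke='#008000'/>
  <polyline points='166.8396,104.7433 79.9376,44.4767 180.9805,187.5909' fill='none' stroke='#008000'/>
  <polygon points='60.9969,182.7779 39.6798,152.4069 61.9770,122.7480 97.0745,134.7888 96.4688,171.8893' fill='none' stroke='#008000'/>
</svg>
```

1 u = 1 mm; y_m = 208.5645 − y.

[1] `<path>` line segment, #008000→score S520 F1456: (87.9925,86.6762) → (160.9485,61.4902)

[2] `<path>` quadratic bezier, #008000→score S520 F1456: (147.3707,117.7959) → (151.6617,136.0736) → (156.2220,150.5517) → (161.0516,161.2301)

[3] `<path>` regular polygon, #008000→score S520 F1456: (147.0874,120.0796) → (137.7264,114.3175) → (127.3849,118.0436) → (123.8503,128.4521) → (129.7841,137.7051) → (140.7182,138.8350) → (148.4188,130.9909) → (147.0874,120.0796) (closed)

[4] `<polygon>` rectangle, #008000→score S520 F1456: (96.4638,104.2878) → (154.2183,104.2878) → (154.2183,4.7414) → (96.4638,4.7414) → (96.4638,104.2878) (closed)

[5] `<polyline>` open polyline, #008000→score S520 F1456: (166.8396,103.8212) → (79.9376,164.0878) → (180.9805,20.9736)

[6] `<polygon>` regular polygon, #008000→score S520 F1456: (60.9969,25.7866) → (39.6798,56.1576) → (61.9770,85.8165) → (97.0745,73.7757) → (96.4688,36.6752) → (60.9969,25.7866) (closed)

G21
G90
G0 X87.9925 Y86.6762
M4 S520
G01 X160.9485 Y61.4902 F1456
M5
G0 X147.3707 Y117.7959
M4 S520
G01 X151.6617 Y136.0736 F1456
G01 X156.2220 Y150.5517 F1456
G01 X161.0516 Y161.2301 F1456
M5
G0 X147.0874 Y120.0796
M4 S520
G01 X137.7264 Y114.3175 F1456
G01 X127.3849 Y118.0436 F1456
G01 X123.8503 Y128.4521 F1456
G01 X129.7841 Y137.7051 F1456
G01 X140.7182 Y138.8350 F1456
G01 X148.4188 Y130.9909 F1456
G01 X147.0874 Y120.0796 F1456
M5
G0 X96.4638 Y104.2878
M4 S520
G01 X154.2183 Y104.2878 F1456
G01 X154.2183 Y4.7414 F1456
G01 X96.4638 Y4.7414 F1456
G01 X96.4638 Y104.2878 F1456
M5
G0 X166.8396 Y103.8212
M4 S520
G01 X79.9376 Y164.0878 F1456
G01 X180.9805 Y20.9736 F1456
M5
G0 X60.9969 Y25.7866
M4 S520
G01 X39.6798 Y56.1576 F1456
G01 X61.9770 Y85.8165 F1456
G01 X97.0745 Y73.7757 F1456
G01 X96.4688 Y36.6752 F1456
G01 X60.9969 Y25.7866 F1456
M5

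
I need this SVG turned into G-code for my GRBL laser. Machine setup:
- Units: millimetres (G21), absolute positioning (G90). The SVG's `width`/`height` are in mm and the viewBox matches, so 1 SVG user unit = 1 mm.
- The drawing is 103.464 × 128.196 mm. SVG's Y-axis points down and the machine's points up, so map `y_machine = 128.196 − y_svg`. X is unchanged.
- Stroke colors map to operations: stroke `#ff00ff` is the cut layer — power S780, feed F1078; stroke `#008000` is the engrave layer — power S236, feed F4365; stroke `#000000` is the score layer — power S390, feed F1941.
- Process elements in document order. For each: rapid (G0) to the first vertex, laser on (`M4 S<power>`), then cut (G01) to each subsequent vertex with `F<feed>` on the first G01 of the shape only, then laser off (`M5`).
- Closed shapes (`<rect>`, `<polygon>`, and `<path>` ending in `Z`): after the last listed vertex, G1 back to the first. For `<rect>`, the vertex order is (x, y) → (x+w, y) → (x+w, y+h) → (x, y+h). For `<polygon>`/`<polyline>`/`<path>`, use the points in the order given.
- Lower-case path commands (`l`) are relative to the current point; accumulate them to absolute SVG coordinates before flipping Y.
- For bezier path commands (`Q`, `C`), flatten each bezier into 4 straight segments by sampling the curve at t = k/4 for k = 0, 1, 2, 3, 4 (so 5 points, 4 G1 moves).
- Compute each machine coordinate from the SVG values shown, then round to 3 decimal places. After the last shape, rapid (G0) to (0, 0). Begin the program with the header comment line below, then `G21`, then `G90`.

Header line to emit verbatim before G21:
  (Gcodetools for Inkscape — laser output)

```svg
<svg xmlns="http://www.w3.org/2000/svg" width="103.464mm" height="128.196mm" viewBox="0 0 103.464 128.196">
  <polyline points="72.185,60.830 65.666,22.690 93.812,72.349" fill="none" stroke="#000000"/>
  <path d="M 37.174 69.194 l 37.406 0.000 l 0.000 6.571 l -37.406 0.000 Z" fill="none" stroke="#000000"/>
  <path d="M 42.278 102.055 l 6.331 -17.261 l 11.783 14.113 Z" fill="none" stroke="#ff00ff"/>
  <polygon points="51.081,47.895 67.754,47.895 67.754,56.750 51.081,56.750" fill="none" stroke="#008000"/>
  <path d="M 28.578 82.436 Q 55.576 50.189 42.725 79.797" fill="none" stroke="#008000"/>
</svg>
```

(Gcodetools for Inkscape — laser output)
G21
G90
G0 X72.185 Y67.366
M4 S390
G01 X65.666 Y105.506 F1941
G01 X93.812 Y55.847
M5
G0 X37.174 Y59.002
M4 S390
G01 X74.580 Y59.002 F1941
G01 X74.580 Y52.431
G01 X37.174 Y52.431
G01 X37.174 Y59.002
M5
G0 X42.278 Y26.141
M4 S780
G01 X48.609 Y43.402 F1078
G01 X60.392 Y29.289
G01 X42.278 Y26.141
M5
G0 X51.081 Y80.301
M4 S236
G01 X67.754 Y80.301 F4365
G01 X67.754 Y71.446
G01 X51.081 Y71.446
G01 X51.081 Y80.301
M5
G0 X28.578 Y45.760
M4 S236
G01 X39.586 Y58.018 F4365
G01 X45.614 Y62.543
G01 X46.660 Y59.337
G01 X42.725 Y48.399
M5
G0 X0.000 Y0.000

viewBox `0 0 103.464 128.196` with mm width/height → 1 unit = 1 mm. Flip: y_m = 128.196 − y_svg.

**Shape 1** — `<polyline>` open polyline, stroke `#000000` → score (S390, F1941). Machine vertices: (72.185,67.366) → (65.666,105.506) → (93.812,55.847). Open path.

**Shape 2** — `<path>` rectangle, stroke `#000000` → score (S390, F1941). Machine vertices: (37.174,59.002) → (74.580,59.002) → (74.580,52.431) → (37.174,52.431) → (37.174,59.002). Closed: final G1 returns to the first vertex.

**Shape 3** — `<path>` regular polygon, stroke `#ff00ff` → cut (S780, F1078). Machine vertices: (42.278,26.141) → (48.609,43.402) → (60.392,29.289) → (42.278,26.141). Closed: final G1 returns to the first vertex.

**Shape 4** — `<polygon>` rectangle, stroke `#008000` → engrave (S236, F4365). Machine vertices: (51.081,80.301) → (67.754,80.301) → (67.754,71.446) → (51.081,71.446) → (51.081,80.301). Closed: final G1 returns to the first vertex.

**Shape 5** — `<path>` quadratic bezier, stroke `#008000` → engrave (S236, F4365). Control points (SVG): P0=(28.578,82.436), P1=(55.576,50.189), P2=(42.725,79.797); sampled at t=k/4. Machine vertices: (28.578,45.760) → (39.586,58.018) → (45.614,62.543) → (46.660,59.337) → (42.725,48.399). Open path.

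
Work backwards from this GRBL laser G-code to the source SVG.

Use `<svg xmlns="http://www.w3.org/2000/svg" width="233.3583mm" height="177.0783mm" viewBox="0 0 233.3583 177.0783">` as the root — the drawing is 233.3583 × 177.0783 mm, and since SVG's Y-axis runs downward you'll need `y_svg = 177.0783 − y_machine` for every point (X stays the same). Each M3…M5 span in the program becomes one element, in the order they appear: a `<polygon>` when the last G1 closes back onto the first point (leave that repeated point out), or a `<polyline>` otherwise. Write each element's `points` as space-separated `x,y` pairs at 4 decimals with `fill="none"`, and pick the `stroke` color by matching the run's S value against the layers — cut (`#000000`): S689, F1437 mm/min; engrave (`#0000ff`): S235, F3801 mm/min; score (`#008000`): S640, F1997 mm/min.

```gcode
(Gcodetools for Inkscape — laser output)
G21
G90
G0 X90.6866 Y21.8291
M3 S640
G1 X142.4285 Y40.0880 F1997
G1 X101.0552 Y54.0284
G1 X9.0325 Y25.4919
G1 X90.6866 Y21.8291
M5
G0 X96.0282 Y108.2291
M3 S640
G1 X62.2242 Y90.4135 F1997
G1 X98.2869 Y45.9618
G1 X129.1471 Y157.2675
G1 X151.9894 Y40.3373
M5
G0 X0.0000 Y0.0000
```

<svg xmlns="http://www.w3.org/2000/svg" width="233.3583mm" height="177.0783mm" viewBox="0 0 233.3583 177.0783">
  <polygon points="90.6866,155.2492 142.4285,136.9903 101.0552,123.0499 9.0325,151.5864" fill="none" stroke="#008000"/>
  <polyline points="96.0282,68.8492 62.2242,86.6648 98.2869,131.1165 129.1471,19.8108 151.9894,136.7410" fill="none" stroke="#008000"/>
</svg>

Machine Y-up, SVG Y-down with viewBox height 177.0783, so y_svg = 177.0783 − y_machine; X carries over. Every run uses S640, so all elements get stroke `#008000` (score).

Run 1: The run returns to its start, so emit a `<polygon>` with points (Y-flipped): 90.6866,155.2492 142.4285,136.9903 101.0552,123.0499 9.0325,151.5864.

Run 2: The run is open, so emit a `<polyline>` with points (Y-flipped): 96.0282,68.8492 62.2242,86.6648 98.2869,131.1165 129.1471,19.8108 151.9894,136.7410.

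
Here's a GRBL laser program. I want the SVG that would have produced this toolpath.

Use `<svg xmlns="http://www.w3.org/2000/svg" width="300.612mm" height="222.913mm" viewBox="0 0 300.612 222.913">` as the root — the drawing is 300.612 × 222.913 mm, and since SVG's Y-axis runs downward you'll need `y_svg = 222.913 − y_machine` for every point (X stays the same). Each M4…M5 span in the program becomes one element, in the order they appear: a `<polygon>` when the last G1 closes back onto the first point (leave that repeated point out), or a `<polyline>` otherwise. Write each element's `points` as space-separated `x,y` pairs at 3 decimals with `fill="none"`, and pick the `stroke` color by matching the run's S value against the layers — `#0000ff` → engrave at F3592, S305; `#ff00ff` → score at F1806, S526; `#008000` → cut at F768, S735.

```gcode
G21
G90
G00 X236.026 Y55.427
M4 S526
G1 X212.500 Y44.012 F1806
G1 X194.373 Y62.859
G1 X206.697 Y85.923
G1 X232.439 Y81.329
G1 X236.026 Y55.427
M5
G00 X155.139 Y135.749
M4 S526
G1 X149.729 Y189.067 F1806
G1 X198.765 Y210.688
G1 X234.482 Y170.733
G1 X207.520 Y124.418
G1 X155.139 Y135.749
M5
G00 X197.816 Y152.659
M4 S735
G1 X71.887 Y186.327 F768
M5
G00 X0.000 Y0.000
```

y_svg = 222.913 − y_m.

[1] S526→`#ff00ff` (score); closed run; points: 236.026,167.486 212.500,178.901 194.373,160.054 206.697,136.990 232.439,141.584

[2] S526→`#ff00ff` (score); closed run; points: 155.139,87.164 149.729,33.846 198.765,12.225 234.482,52.180 207.520,98.495

[3] S735→`#008000` (cut); open run; points: 197.816,70.254 71.887,36.586

<svg xmlns="http://www.w3.org/2000/svg" width="300.612mm" height="222.913mm" viewBox="0 0 300.612 222.913">
  <polygon points="236.026,167.486 212.500,178.901 194.373,160.054 206.697,136.990 232.439,141.584" fill="none" stroke="#ff00ff"/>
  <polygon points="155.139,87.164 149.729,33.846 198.765,12.225 234.482,52.180 207.520,98.495" fill="none" stroke="#ff00ff"/>
  <polyline points="197.816,70.254 71.887,36.586" fill="none" stroke="#008000"/>
</svg>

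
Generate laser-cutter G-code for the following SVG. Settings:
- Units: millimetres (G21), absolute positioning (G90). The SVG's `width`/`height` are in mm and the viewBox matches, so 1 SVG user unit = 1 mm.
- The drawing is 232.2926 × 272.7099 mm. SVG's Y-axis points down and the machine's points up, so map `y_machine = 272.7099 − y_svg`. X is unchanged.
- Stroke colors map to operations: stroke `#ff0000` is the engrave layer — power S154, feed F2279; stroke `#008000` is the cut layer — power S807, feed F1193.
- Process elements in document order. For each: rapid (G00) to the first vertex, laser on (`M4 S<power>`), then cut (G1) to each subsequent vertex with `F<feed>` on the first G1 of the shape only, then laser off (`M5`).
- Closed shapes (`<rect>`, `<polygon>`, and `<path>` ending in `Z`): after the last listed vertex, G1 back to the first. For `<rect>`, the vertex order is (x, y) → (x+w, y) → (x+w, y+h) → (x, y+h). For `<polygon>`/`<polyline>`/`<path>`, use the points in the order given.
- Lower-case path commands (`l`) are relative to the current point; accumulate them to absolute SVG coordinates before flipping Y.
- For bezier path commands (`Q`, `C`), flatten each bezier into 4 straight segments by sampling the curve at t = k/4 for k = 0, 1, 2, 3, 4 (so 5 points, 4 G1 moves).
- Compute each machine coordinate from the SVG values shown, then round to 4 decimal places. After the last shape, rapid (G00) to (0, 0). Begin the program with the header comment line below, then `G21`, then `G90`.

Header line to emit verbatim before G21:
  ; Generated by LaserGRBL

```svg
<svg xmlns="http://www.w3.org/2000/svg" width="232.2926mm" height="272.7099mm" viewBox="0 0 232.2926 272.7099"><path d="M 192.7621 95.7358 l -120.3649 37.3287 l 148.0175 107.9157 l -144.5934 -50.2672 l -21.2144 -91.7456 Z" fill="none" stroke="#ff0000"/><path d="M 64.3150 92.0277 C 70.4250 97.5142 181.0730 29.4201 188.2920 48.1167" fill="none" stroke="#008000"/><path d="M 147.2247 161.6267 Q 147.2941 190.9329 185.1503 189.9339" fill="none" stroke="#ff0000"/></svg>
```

Since the viewBox matches the mm dimensions, user units are millimetres directly. The only transform is the Y-flip y_m = 272.7099 − y_svg.

Shape 1 is a closed polygon drawn with `<path>`. Its stroke #ff0000 means engrave at S154, F2279. After flipping Y the toolpath is (192.7621,176.9741) → (72.3972,139.6454) → (220.4147,31.7297) → (75.8213,81.9969) → (54.6069,173.7425) → (192.7621,176.9741), returning to the start.

Shape 2 is a cubic bezier drawn with `<path>`. Its stroke #008000 means cut at S807, F1193. After flipping Y the toolpath is (64.3150,180.6822) → (85.2489,187.8579) → (125.8876,207.5915) → (166.7343,224.8482) → (188.2920,224.5932).

Shape 3 is a quadratic bezier drawn with `<path>`. Its stroke #ff0000 means engrave at S154, F2279. After flipping Y the toolpath is (147.2247,111.0832) → (149.6211,98.3242) → (156.7408,89.3533) → (168.5839,84.1706) → (185.1503,82.7760).

; Generated by LaserGRBL
G21
G90
G00 X192.7621 Y176.9741
M4 S154
G1 X72.3972 Y139.6454 F2279
G1 X220.4147 Y31.7297
G1 X75.8213 Y81.9969
G1 X54.6069 Y173.7425
G1 X192.7621 Y176.9741
M5
G00 X64.3150 Y180.6822
M4 S807
G1 X85.2489 Y187.8579 F1193
G1 X125.8876 Y207.5915
G1 X166.7343 Y224.8482
G1 X188.2920 Y224.5932
M5
G00 X147.2247 Y111.0832
M4 S154
G1 X149.6211 Y98.3242 F2279
G1 X156.7408 Y89.3533
G1 X168.5839 Y84.1706
G1 X185.1503 Y82.7760
M5
G00 X0.0000 Y0.0000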